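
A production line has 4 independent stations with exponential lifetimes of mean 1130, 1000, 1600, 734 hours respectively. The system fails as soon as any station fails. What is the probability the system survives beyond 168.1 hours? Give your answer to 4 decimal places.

The first failure time is exponential with rate Σλ_i = 1/1130 + 1/1000 + 1/1600 + 1/734 = 0.00387235 per hour.
P(min > 168.1) = e^(−0.00387235·168.1) = e^(−0.65094) ≈ 0.5216.

0.5216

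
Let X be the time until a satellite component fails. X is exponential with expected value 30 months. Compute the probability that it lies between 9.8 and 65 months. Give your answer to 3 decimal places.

The rate is λ = 1/30 = 0.0333333 per month.
P(9.8 < X < 65) = e^(−λ·9.8) − e^(−λ·65) = 0.72132 − 0.11456 ≈ 0.607.

0.607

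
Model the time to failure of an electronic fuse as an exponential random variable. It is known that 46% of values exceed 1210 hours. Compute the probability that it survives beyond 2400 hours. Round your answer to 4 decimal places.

0.2143

e^(−λ·1210) = 0.46 ⇒ λ = −ln(0.46)/1210 = 0.000641759.
P(X > 2400) = e^(−0.000641759·2400) = e^(−1.5402) ≈ 0.2143.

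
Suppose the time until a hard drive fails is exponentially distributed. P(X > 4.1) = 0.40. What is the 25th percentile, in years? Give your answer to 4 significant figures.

e^(−λ·4.1) = 0.40 ⇒ λ = −ln(0.40)/4.1 = 0.223486.
25th percentile: 1 − e^(−λt) = 0.25, t = −ln(0.75)/λ = 1.28725 years.

1.287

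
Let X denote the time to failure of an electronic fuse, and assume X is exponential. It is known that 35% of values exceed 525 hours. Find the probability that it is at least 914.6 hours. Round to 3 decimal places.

e^(−λ·525) = 0.35 ⇒ λ = −ln(0.35)/525 = 0.00199966.
P(X > 914.6) = e^(−0.00199966·914.6) = e^(−1.8289) ≈ 0.161.

0.161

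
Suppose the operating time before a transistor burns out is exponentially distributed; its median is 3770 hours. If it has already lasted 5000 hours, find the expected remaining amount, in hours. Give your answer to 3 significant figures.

For an exponential, median = ln(2)/λ, so λ = ln 2 / 3770 = 0.000183859 per hour.
By memorylessness, the remaining amount past any threshold is again Exp(λ) with mean 1/λ = 5438.96 hours.

5440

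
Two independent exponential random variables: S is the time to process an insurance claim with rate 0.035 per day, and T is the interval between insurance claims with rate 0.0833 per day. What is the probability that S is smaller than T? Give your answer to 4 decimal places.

λ_1 = 0.035, λ_2 = 0.0833.
For independent exponentials, P(S < T) = λ_1/(λ_1+λ_2) = 0.035/0.1183 ≈ 0.2959.

0.2959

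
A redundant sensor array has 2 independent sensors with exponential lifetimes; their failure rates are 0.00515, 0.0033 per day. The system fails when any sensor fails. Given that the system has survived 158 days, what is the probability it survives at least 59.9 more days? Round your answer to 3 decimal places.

Time to first failure ~ Exp(Σλ) with Σλ = 0.00845.
By memorylessness, P(T > 158+59.9 | T > 158) = P(T > 59.9) = e^(−0.00845·59.9) ≈ 0.603.

0.603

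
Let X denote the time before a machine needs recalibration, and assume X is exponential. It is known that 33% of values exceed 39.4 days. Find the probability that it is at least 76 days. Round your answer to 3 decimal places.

e^(−λ·39.4) = 0.33 ⇒ λ = −ln(0.33)/39.4 = 0.0281386.
P(X > 76) = e^(−0.0281386·76) = e^(−2.1385) ≈ 0.118.

0.118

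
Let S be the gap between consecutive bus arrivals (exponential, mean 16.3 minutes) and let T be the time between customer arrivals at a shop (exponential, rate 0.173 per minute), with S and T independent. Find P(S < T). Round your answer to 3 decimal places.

0.262

λ_1 = 1/16.3 = 0.0613497, λ_2 = 0.173.
For independent exponentials, P(S < T) = λ_1/(λ_1+λ_2) = 0.0613497/0.23435 ≈ 0.262.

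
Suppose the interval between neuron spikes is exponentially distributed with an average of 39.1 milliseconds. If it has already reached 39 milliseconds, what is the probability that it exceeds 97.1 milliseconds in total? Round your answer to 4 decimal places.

0.2263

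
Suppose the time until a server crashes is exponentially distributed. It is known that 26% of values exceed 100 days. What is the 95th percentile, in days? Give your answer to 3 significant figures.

e^(−λ·100) = 0.26 ⇒ λ = −ln(0.26)/100 = 0.0134707.
95th percentile: 1 − e^(−λt) = 0.95, t = −ln(0.05)/λ = 222.388 days.

222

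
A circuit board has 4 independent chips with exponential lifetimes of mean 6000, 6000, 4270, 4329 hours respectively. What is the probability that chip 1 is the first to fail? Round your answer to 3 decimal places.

0.209

Rates: λ_i = 1/mean_i → 0.000166667, 0.000166667, 0.000234192, 0.000231; Σλ = 0.000798526.
P(chip 1 first) = λ_1/Σλ = 0.000166667/0.000798526 ≈ 0.209.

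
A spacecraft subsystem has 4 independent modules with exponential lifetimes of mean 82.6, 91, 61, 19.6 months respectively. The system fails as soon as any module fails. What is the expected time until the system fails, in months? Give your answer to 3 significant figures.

The first failure time is exponential with rate Σλ_i = 1/82.6 + 1/91 + 1/61 + 1/19.6 = 0.0905094 per month.
E[min] = 1/Σλ = 1/0.0905094 = 11.0486 months.

11.0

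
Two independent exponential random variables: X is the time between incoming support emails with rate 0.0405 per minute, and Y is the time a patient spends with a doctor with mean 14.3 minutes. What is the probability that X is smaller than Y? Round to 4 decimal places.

0.3667

λ_1 = 0.0405, λ_2 = 1/14.3 = 0.0699301.
For independent exponentials, P(X < Y) = λ_1/(λ_1+λ_2) = 0.0405/0.11043 ≈ 0.3667.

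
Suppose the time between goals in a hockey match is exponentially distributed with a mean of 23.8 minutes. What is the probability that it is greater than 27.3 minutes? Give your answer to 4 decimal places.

0.3176

The rate is λ = 1/23.8 = 0.0420168 per minute.
P(X > 27.3) = e^(−λ·27.3) = e^(−1.1471) ≈ 0.3176.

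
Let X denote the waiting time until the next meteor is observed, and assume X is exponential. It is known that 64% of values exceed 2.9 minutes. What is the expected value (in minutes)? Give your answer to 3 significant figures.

6.50

e^(−λ·2.9) = 0.64 ⇒ λ = −ln(0.64)/2.9 = 0.153892.
Mean = 1/λ = 6.49806 minutes.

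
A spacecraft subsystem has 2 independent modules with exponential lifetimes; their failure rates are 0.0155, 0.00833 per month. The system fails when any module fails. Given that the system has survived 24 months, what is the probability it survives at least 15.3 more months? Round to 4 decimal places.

0.6945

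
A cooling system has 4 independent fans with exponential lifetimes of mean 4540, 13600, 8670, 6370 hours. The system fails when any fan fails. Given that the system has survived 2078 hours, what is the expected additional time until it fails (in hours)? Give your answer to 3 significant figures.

First-failure rate Σλ = 1/4540 + 1/13600 + 1/8670 + 1/6370 = 0.00056612.
By memorylessness the expected residual is 1/Σλ = 1766.41 hours, regardless of the 2078 already elapsed.

1770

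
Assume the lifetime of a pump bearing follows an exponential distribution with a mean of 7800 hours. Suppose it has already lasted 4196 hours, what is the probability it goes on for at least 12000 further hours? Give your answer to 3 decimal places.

The rate is λ = 1/7800 = 0.000128205 per hour.
By the memoryless property, P(X > 4196+12000 | X > 4196) = P(X > 12000).
P(X > 12000) = e^(−1.5385) ≈ 0.215.

0.215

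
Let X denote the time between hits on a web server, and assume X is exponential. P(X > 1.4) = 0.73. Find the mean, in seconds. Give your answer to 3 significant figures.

e^(−λ·1.4) = 0.73 ⇒ λ = −ln(0.73)/1.4 = 0.224793.
Mean = 1/λ = 4.44853 seconds.

4.45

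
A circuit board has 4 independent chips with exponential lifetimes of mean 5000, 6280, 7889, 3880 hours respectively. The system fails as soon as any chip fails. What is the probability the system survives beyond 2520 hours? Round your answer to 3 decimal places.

The first failure time is exponential with rate Σλ_i = 1/5000 + 1/6280 + 1/7889 + 1/3880 = 0.000743726 per hour.
P(min > 2520) = e^(−0.000743726·2520) = e^(−1.8742) ≈ 0.153.

0.153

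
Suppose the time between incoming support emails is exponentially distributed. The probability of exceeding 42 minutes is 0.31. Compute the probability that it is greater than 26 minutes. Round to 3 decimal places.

0.484

e^(−λ·42) = 0.31 ⇒ λ = −ln(0.31)/42 = 0.0278853.
P(X > 26) = e^(−0.0278853·26) = e^(−0.72502) ≈ 0.484.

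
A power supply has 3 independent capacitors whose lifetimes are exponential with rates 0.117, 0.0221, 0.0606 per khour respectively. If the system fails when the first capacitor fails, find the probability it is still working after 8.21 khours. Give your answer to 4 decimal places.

The time to first failure is exponential with rate Σλ = 0.117 + 0.0221 + 0.0606 = 0.1997.
P(min > 8.21) = e^(−0.1997·8.21) = e^(−1.6395) ≈ 0.1941.

0.1941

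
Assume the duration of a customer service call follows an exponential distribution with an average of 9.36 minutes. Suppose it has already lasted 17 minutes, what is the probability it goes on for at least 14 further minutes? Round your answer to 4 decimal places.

0.2241

The rate is λ = 1/9.36 = 0.106838 per minute.
The exponential is memoryless, so the remaining time is again Exp(λ): the condition X > 17 is irrelevant.
P(X > 14) = e^(−1.4957) ≈ 0.2241.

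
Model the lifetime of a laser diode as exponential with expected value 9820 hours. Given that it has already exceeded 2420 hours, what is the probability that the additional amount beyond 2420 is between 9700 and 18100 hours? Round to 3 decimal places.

The rate is λ = 1/9820 = 0.000101833 per hour.
Memoryless: the residual past 2420 is again Exp(λ).
P(9700 < residual < 18100) = e^(−λ·9700) − e^(−λ·18100) = 0.37240 − 0.15831 ≈ 0.214.

0.214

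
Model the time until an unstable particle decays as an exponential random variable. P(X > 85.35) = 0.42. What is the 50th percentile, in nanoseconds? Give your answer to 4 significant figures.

e^(−λ·85.35) = 0.42 ⇒ λ = −ln(0.42)/85.35 = 0.010164.
50th percentile: 1 − e^(−λt) = 0.5, t = −ln(0.5)/λ = 68.196 nanoseconds.

68.20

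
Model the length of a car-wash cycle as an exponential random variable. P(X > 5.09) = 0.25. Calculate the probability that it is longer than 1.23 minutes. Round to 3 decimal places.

0.715

e^(−λ·5.09) = 0.25 ⇒ λ = −ln(0.25)/5.09 = 0.272356.
P(X > 1.23) = e^(−0.272356·1.23) = e^(−0.335) ≈ 0.715.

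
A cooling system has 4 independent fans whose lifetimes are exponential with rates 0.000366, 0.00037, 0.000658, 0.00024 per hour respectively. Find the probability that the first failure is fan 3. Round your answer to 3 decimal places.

0.403

The time to first failure is exponential with rate Σλ = 0.000366 + 0.00037 + 0.000658 + 0.00024 = 0.001634.
P(fan 3 first) = λ_3/Σλ = 0.000658/0.001634 ≈ 0.403.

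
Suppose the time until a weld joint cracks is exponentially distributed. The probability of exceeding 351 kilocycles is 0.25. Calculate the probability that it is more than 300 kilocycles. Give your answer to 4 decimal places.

0.3058

e^(−λ·351) = 0.25 ⇒ λ = −ln(0.25)/351 = 0.00394956.
P(X > 300) = e^(−0.00394956·300) = e^(−1.1849) ≈ 0.3058.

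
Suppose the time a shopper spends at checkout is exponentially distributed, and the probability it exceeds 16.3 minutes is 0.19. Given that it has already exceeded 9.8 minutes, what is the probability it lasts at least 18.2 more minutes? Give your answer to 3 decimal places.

0.157

From e^(−λ·16.3) = 0.19, λ = −ln(0.19)/16.3 = 0.101885.
Memoryless: P(X > 9.8+18.2 | X > 9.8) = P(X > 18.2) = e^(−0.101885·18.2) ≈ 0.157.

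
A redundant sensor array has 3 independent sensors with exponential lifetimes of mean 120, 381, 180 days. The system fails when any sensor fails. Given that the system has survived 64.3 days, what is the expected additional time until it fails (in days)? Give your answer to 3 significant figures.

60.6

First-failure rate Σλ = 1/120 + 1/381 + 1/180 = 0.0165136.
By memorylessness the expected residual is 1/Σλ = 60.5563 days, regardless of the 64.3 already elapsed.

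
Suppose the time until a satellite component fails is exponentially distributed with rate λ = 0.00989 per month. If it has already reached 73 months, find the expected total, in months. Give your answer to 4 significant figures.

174.1

By memorylessness, E[X | X > 73] = 73 + 1/λ = 73 + 101.112 = 174.112 months.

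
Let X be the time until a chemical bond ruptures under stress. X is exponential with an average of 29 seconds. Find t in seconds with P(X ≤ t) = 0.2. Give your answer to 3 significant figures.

The rate is λ = 1/29 = 0.0344828 per second.
Set 1 − e^(−λt) = 0.2, so t = −ln(0.8)/λ = 0.22314/0.0344828 ≈ 6.47116 seconds.

6.47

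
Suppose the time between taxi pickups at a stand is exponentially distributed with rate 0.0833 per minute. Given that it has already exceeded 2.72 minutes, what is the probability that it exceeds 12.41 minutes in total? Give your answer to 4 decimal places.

P(X > s+t | X > s) = e^(−λ(s+t))/e^(−λs) = e^(−λt), independent of s = 2.72.
P(X > 9.69) = e^(−0.80718) ≈ 0.4461.

0.4461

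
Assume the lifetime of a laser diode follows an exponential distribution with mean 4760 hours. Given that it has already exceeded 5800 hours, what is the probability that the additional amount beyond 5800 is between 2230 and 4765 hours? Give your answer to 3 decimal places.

The rate is λ = 1/4760 = 0.000210084 per hour.
Memoryless: the residual past 5800 is again Exp(λ).
P(2230 < residual < 4765) = e^(−λ·2230) − e^(−λ·4765) = 0.62595 − 0.36749 ≈ 0.258.

0.258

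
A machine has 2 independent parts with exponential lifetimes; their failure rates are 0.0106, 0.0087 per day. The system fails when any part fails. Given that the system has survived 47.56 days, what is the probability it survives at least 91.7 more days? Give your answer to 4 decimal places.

Time to first failure ~ Exp(Σλ) with Σλ = 0.0193.
By memorylessness, P(T > 47.56+91.7 | T > 47.56) = P(T > 91.7) = e^(−0.0193·91.7) ≈ 0.1704.

0.1704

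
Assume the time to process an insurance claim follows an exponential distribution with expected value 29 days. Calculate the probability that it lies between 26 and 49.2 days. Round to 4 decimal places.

0.2247

The rate is λ = 1/29 = 0.0344828 per day.
P(26 < X < 49.2) = e^(−λ·26) − e^(−λ·49.2) = 0.40797 − 0.18331 ≈ 0.2247.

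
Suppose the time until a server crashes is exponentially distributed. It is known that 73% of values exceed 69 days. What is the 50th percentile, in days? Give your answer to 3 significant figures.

152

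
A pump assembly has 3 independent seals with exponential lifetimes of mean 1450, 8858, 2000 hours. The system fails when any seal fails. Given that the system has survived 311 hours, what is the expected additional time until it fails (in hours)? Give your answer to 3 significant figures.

First-failure rate Σλ = 1/1450 + 1/8858 + 1/2000 = 0.00130255.
By memorylessness the expected residual is 1/Σλ = 767.726 hours, regardless of the 311 already elapsed.

768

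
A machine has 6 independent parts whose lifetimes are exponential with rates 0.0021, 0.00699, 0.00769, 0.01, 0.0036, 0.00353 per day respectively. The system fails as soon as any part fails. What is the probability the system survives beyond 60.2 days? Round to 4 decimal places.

0.1298

The time to first failure is exponential with rate Σλ = 0.0021 + 0.00699 + 0.00769 + 0.01 + 0.0036 + 0.00353 = 0.03391.
P(min > 60.2) = e^(−0.03391·60.2) = e^(−2.0414) ≈ 0.1298.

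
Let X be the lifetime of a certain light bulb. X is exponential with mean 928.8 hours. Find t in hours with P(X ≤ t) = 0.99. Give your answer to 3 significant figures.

The rate is λ = 1/928.8 = 0.00107666 per hour.
Set 1 − e^(−λt) = 0.99, so t = −ln(0.01)/λ = 4.6052/0.00107666 ≈ 4277.28 hours.

4280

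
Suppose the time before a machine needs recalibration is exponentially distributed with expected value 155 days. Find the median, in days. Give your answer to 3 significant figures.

The rate is λ = 1/155 = 0.00645161 per day.
Set 1 − e^(−λt) = 0.5, so t = −ln(0.5)/λ = 0.69315/0.00645161 ≈ 107.438 days.

107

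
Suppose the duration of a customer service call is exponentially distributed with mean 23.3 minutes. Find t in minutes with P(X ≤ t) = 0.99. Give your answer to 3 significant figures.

The rate is λ = 1/23.3 = 0.0429185 per minute.
Set 1 − e^(−λt) = 0.99, so t = −ln(0.01)/λ = 4.6052/0.0429185 ≈ 107.3 minutes.

107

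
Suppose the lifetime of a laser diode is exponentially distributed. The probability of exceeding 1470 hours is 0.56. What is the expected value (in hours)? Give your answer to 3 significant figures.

2540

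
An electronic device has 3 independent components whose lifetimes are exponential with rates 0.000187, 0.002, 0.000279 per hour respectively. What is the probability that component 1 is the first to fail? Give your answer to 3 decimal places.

The time to first failure is exponential with rate Σλ = 0.000187 + 0.002 + 0.000279 = 0.002466.
P(component 1 first) = λ_1/Σλ = 0.000187/0.002466 ≈ 0.076.

0.076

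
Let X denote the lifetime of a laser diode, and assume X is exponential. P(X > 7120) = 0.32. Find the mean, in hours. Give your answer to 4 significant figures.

e^(−λ·7120) = 0.32 ⇒ λ = −ln(0.32)/7120 = 0.000160033.
Mean = 1/λ = 6248.71 hours.

6249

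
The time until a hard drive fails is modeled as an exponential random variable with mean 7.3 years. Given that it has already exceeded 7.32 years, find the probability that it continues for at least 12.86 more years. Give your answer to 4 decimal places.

0.1718

The rate is λ = 1/7.3 = 0.136986 per year.
By the memoryless property, P(X > 7.32+12.86 | X > 7.32) = P(X > 12.86).
P(X > 12.86) = e^(−1.7616) ≈ 0.1718.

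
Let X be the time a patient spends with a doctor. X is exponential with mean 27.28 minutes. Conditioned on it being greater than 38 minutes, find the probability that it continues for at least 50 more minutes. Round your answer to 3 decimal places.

0.160

The rate is λ = 1/27.28 = 0.0366569 per minute.
P(X > s+t | X > s) = e^(−λ(s+t))/e^(−λs) = e^(−λt), independent of s = 38.
P(X > 50) = e^(−1.8328) ≈ 0.160.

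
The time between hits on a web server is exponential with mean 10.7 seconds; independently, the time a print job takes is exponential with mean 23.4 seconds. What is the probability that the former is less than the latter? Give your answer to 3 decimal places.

λ_1 = 1/10.7 = 0.0934579, λ_2 = 1/23.4 = 0.042735.
For independent exponentials, P(the former < the latter) = λ_1/(λ_1+λ_2) = 0.0934579/0.136193 ≈ 0.686.

0.686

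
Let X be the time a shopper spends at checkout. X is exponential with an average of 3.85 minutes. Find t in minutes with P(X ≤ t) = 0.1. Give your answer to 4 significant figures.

The rate is λ = 1/3.85 = 0.25974 per minute.
Set 1 − e^(−λt) = 0.1, so t = −ln(0.9)/λ = 0.10536/0.25974 ≈ 0.405638 minutes.

0.4056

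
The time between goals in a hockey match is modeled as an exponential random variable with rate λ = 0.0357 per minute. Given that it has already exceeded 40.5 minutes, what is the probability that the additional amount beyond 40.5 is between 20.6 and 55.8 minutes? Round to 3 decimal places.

Memoryless: the residual past 40.5 is again Exp(λ).
P(20.6 < residual < 55.8) = e^(−λ·20.6) − e^(−λ·55.8) = 0.47930 − 0.13641 ≈ 0.343.

0.343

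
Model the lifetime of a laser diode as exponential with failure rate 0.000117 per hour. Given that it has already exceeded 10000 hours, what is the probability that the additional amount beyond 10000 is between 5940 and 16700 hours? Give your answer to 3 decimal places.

0.357

Memoryless: the residual past 10000 is again Exp(λ).
P(5940 < residual < 16700) = e^(−λ·5940) − e^(−λ·16700) = 0.49908 − 0.14172 ≈ 0.357.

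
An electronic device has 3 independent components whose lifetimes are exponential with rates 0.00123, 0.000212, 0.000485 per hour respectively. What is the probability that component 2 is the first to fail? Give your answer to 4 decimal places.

0.1100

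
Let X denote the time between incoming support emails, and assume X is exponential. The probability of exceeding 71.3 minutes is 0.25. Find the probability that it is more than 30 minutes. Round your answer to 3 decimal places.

0.558

e^(−λ·71.3) = 0.25 ⇒ λ = −ln(0.25)/71.3 = 0.0194431.
P(X > 30) = e^(−0.0194431·30) = e^(−0.58329) ≈ 0.558.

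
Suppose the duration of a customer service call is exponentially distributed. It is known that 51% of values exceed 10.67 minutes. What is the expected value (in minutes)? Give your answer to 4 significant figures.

15.85

e^(−λ·10.67) = 0.51 ⇒ λ = −ln(0.51)/10.67 = 0.0631063.
Mean = 1/λ = 15.8463 minutes.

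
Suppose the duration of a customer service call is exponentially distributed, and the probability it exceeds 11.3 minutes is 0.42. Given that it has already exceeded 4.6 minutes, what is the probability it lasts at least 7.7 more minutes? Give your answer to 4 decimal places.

From e^(−λ·11.3) = 0.42, λ = −ln(0.42)/11.3 = 0.07677.
Memoryless: P(X > 4.6+7.7 | X > 4.6) = P(X > 7.7) = e^(−0.07677·7.7) ≈ 0.5537.

0.5537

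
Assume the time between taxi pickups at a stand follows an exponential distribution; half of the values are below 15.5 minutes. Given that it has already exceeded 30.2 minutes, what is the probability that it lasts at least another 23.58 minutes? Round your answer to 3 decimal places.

For an exponential, median = ln(2)/λ, so λ = ln 2 / 15.5 = 0.0447192 per minute.
By the memoryless property, P(X > 30.2+23.58 | X > 30.2) = P(X > 23.58).
P(X > 23.58) = e^(−1.0545) ≈ 0.348.

0.348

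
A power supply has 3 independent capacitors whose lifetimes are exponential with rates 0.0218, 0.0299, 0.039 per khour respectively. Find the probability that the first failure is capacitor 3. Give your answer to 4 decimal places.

0.4300

The time to first failure is exponential with rate Σλ = 0.0218 + 0.0299 + 0.039 = 0.0907.
P(capacitor 3 first) = λ_3/Σλ = 0.039/0.0907 ≈ 0.4300.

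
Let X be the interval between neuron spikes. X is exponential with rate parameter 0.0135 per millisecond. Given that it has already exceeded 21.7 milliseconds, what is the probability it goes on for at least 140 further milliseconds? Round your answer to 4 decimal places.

0.1511

By the memoryless property, P(X > 21.7+140 | X > 21.7) = P(X > 140).
P(X > 140) = e^(−1.89) ≈ 0.1511.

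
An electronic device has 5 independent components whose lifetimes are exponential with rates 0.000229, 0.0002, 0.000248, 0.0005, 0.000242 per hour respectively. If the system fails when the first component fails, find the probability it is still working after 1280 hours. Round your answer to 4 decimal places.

0.1626

The time to first failure is exponential with rate Σλ = 0.000229 + 0.0002 + 0.000248 + 0.0005 + 0.000242 = 0.001419.
P(min > 1280) = e^(−0.001419·1280) = e^(−1.8163) ≈ 0.1626.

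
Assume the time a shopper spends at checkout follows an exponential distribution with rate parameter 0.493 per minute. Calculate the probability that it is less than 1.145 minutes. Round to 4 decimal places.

P(X ≤ 1.145) = 1 − e^(−λ·1.145) = 1 − e^(−0.56449) ≈ 0.4313.

0.4313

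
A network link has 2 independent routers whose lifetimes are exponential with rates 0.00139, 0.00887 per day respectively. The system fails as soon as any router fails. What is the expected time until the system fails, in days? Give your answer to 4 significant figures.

97.47

The time to first failure is exponential with rate Σλ = 0.00139 + 0.00887 = 0.01026.
E[min] = 1/Σλ = 1/0.01026 = 97.4659 days.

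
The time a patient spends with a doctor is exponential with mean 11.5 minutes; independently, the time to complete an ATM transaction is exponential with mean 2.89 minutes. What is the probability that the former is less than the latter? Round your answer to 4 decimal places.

0.2008

λ_1 = 1/11.5 = 0.0869565, λ_2 = 1/2.89 = 0.346021.
For independent exponentials, P(the former < the latter) = λ_1/(λ_1+λ_2) = 0.0869565/0.432977 ≈ 0.2008.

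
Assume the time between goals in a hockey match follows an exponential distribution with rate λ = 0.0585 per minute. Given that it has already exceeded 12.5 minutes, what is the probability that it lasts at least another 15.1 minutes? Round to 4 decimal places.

The exponential is memoryless, so the remaining time is again Exp(λ): the condition X > 12.5 is irrelevant.
P(X > 15.1) = e^(−0.88335) ≈ 0.4134.

0.4134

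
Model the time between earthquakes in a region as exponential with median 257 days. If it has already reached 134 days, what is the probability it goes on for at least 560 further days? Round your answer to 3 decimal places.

For an exponential, median = ln(2)/λ, so λ = ln 2 / 257 = 0.00269707 per day.
The exponential is memoryless, so the remaining time is again Exp(λ): the condition X > 134 is irrelevant.
P(X > 560) = e^(−1.5104) ≈ 0.221.

0.221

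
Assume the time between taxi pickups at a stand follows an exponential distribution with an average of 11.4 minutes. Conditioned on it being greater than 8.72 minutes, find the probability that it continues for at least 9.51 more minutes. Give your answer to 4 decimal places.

0.4342

The rate is λ = 1/11.4 = 0.0877193 per minute.
By the memoryless property, P(X > 8.72+9.51 | X > 8.72) = P(X > 9.51).
P(X > 9.51) = e^(−0.83421) ≈ 0.4342.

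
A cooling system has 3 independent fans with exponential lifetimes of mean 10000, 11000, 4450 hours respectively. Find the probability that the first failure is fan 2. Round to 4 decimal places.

Rates: λ_i = 1/mean_i → 0.0001, 0.0000909091, 0.000224719; Σλ = 0.000415628.
P(fan 2 first) = λ_2/Σλ = 0.0000909091/0.000415628 ≈ 0.2187.

0.2187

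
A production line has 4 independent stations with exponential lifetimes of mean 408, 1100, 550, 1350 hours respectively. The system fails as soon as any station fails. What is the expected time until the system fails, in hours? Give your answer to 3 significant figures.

The first failure time is exponential with rate Σλ_i = 1/408 + 1/1100 + 1/550 + 1/1350 = 0.00591899 per hour.
E[min] = 1/Σλ = 1/0.00591899 = 168.948 hours.

169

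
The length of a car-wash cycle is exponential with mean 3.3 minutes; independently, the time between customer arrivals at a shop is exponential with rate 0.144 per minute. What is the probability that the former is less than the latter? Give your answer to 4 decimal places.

λ_1 = 1/3.3 = 0.30303, λ_2 = 0.144.
For independent exponentials, P(the former < the latter) = λ_1/(λ_1+λ_2) = 0.30303/0.44703 ≈ 0.6779.

0.6779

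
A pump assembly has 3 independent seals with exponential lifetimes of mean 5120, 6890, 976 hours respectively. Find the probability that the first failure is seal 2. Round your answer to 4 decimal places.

Rates: λ_i = 1/mean_i → 0.000195313, 0.000145138, 0.00102459; Σλ = 0.00136504.
P(seal 2 first) = λ_2/Σλ = 0.000145138/0.00136504 ≈ 0.1063.

0.1063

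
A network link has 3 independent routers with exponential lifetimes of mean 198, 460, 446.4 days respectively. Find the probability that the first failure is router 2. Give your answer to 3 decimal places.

0.230

Rates: λ_i = 1/mean_i → 0.00505051, 0.00217391, 0.00224014; Σλ = 0.00946456.
P(router 2 first) = λ_2/Σλ = 0.00217391/0.00946456 ≈ 0.230.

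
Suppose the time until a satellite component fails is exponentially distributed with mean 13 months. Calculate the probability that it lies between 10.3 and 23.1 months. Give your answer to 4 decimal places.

The rate is λ = 1/13 = 0.0769231 per month.
P(10.3 < X < 23.1) = e^(−λ·10.3) − e^(−λ·23.1) = 0.45280 − 0.16916 ≈ 0.2836.

0.2836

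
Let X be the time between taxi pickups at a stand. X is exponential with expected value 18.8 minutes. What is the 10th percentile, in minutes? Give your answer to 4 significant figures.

The rate is λ = 1/18.8 = 0.0531915 per minute.
Set 1 − e^(−λt) = 0.1, so t = −ln(0.9)/λ = 0.10536/0.0531915 ≈ 1.98078 minutes.

1.981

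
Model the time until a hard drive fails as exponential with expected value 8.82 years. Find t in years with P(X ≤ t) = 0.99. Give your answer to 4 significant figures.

40.62

The rate is λ = 1/8.82 = 0.113379 per year.
Set 1 − e^(−λt) = 0.99, so t = −ln(0.01)/λ = 4.6052/0.113379 ≈ 40.6176 years.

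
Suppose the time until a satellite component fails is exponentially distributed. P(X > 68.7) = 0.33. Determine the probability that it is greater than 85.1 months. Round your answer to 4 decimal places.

0.2533

e^(−λ·68.7) = 0.33 ⇒ λ = −ln(0.33)/68.7 = 0.0161377.
P(X > 85.1) = e^(−0.0161377·85.1) = e^(−1.3733) ≈ 0.2533.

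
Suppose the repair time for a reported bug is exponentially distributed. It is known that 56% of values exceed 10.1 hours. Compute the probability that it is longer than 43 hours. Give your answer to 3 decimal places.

e^(−λ·10.1) = 0.56 ⇒ λ = −ln(0.56)/10.1 = 0.0574078.
P(X > 43) = e^(−0.0574078·43) = e^(−2.4685) ≈ 0.085.

0.085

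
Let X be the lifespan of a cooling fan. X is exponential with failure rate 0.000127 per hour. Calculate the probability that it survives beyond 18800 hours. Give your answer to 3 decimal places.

0.092

P(X > 18800) = e^(−λ·18800) = e^(−2.3876) ≈ 0.092.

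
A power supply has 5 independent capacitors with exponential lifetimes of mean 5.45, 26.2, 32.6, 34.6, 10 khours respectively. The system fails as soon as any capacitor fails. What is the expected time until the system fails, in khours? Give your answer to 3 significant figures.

2.62

The first failure time is exponential with rate Σλ_i = 1/5.45 + 1/26.2 + 1/32.6 + 1/34.6 + 1/10 = 0.381231 per khour.
E[min] = 1/Σλ = 1/0.381231 = 2.62308 khours.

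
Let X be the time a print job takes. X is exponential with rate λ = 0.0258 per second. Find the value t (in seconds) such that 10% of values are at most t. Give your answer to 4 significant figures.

4.084

Set 1 − e^(−λt) = 0.1, so t = −ln(0.9)/λ = 0.10536/0.0258 ≈ 4.08374 seconds.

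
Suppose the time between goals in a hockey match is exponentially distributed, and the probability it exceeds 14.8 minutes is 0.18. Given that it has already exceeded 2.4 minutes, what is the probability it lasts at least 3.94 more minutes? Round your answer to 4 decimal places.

From e^(−λ·14.8) = 0.18, λ = −ln(0.18)/14.8 = 0.115865.
Memoryless: P(X > 2.4+3.94 | X > 2.4) = P(X > 3.94) = e^(−0.115865·3.94) ≈ 0.6335.

0.6335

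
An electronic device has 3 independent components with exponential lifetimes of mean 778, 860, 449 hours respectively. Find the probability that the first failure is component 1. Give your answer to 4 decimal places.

0.2749

Rates: λ_i = 1/mean_i → 0.00128535, 0.00116279, 0.00222717; Σλ = 0.00467531.
P(component 1 first) = λ_1/Σλ = 0.00128535/0.00467531 ≈ 0.2749.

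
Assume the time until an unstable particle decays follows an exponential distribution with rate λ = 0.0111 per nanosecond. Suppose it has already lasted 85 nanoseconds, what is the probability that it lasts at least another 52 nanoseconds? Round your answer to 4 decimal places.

0.5615

The exponential is memoryless, so the remaining time is again Exp(λ): the condition X > 85 is irrelevant.
P(X > 52) = e^(−0.5772) ≈ 0.5615.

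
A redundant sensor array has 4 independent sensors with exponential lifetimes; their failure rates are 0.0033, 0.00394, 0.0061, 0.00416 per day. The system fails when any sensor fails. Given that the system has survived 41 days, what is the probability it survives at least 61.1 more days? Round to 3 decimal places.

Time to first failure ~ Exp(Σλ) with Σλ = 0.0175.
By memorylessness, P(T > 41+61.1 | T > 41) = P(T > 61.1) = e^(−0.0175·61.1) ≈ 0.343.

0.343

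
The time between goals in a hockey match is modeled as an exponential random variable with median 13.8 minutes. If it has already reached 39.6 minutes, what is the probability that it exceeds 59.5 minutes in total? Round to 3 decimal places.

0.368

For an exponential, median = ln(2)/λ, so λ = ln 2 / 13.8 = 0.0502281 per minute.
By the memoryless property, P(X > 39.6+19.9 | X > 39.6) = P(X > 19.9).
P(X > 19.9) = e^(−0.99954) ≈ 0.368.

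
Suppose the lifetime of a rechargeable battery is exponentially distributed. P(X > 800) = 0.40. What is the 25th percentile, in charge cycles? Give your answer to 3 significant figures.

e^(−λ·800) = 0.40 ⇒ λ = −ln(0.40)/800 = 0.00114536.
25th percentile: 1 − e^(−λt) = 0.25, t = −ln(0.75)/λ = 251.171 charge cycles.

251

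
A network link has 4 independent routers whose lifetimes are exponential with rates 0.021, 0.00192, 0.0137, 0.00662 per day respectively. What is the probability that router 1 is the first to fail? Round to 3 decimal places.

0.486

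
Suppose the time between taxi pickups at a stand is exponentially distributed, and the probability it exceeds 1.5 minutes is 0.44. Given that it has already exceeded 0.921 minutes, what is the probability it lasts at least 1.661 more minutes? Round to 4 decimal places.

0.4029

From e^(−λ·1.5) = 0.44, λ = −ln(0.44)/1.5 = 0.54732.
Memoryless: P(X > 0.921+1.661 | X > 0.921) = P(X > 1.661) = e^(−0.54732·1.661) ≈ 0.4029.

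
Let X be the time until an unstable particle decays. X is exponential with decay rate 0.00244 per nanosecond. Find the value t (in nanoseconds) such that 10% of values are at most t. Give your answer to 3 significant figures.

Set 1 − e^(−λt) = 0.1, so t = −ln(0.9)/λ = 0.10536/0.00244 ≈ 43.1805 nanoseconds.

43.2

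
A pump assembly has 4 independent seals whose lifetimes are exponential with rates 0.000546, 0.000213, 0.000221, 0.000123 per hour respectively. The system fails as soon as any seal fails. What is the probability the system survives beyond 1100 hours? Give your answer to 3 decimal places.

The time to first failure is exponential with rate Σλ = 0.000546 + 0.000213 + 0.000221 + 0.000123 = 0.001103.
P(min > 1100) = e^(−0.001103·1100) = e^(−1.2133) ≈ 0.297.

0.297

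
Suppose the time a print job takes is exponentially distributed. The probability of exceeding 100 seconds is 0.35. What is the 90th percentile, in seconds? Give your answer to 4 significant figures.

e^(−λ·100) = 0.35 ⇒ λ = −ln(0.35)/100 = 0.0104982.
90th percentile: 1 − e^(−λt) = 0.9, t = −ln(0.1)/λ = 219.331 seconds.

219.3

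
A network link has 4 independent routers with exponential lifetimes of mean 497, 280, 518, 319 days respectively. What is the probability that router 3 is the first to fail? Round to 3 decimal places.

0.181

Rates: λ_i = 1/mean_i → 0.00201207, 0.00357143, 0.0019305, 0.0031348; Σλ = 0.0106488.
P(router 3 first) = λ_3/Σλ = 0.0019305/0.0106488 ≈ 0.181.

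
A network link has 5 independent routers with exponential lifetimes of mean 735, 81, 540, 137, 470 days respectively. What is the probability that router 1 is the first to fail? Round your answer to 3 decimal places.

0.054

Rates: λ_i = 1/mean_i → 0.00136054, 0.0123457, 0.00185185, 0.00729927, 0.00212766; Σλ = 0.024985.
P(router 1 first) = λ_1/Σλ = 0.00136054/0.024985 ≈ 0.054.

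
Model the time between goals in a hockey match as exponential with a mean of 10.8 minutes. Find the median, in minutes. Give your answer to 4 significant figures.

7.486

The rate is λ = 1/10.8 = 0.0925926 per minute.
Set 1 − e^(−λt) = 0.5, so t = −ln(0.5)/λ = 0.69315/0.0925926 ≈ 7.48599 minutes.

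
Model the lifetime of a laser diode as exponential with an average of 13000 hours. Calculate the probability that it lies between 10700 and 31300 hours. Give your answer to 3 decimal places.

0.349

The rate is λ = 1/13000 = 0.0000769231 per hour.
P(10700 < X < 31300) = e^(−λ·10700) − e^(−λ·31300) = 0.43908 − 0.09002 ≈ 0.349.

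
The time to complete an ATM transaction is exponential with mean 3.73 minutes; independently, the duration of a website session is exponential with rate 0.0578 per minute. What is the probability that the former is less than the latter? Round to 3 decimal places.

0.823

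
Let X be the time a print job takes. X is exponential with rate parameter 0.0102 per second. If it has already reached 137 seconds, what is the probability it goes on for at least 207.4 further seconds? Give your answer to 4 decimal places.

0.1206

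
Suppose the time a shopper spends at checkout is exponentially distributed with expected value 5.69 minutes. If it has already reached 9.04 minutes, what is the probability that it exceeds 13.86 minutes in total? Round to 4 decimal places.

0.4287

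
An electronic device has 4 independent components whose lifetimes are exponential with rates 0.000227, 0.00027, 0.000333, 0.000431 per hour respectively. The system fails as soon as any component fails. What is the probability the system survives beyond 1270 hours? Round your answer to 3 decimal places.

0.202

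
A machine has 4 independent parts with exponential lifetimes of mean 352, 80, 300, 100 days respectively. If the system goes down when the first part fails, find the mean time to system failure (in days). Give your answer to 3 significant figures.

34.9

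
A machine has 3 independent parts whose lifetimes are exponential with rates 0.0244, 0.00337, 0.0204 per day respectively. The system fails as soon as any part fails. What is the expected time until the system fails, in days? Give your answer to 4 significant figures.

The time to first failure is exponential with rate Σλ = 0.0244 + 0.00337 + 0.0204 = 0.04817.
E[min] = 1/Σλ = 1/0.04817 = 20.7598 days.

20.76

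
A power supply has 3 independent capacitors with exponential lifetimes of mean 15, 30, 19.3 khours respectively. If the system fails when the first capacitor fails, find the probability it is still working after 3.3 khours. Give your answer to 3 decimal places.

0.606

The first failure time is exponential with rate Σλ_i = 1/15 + 1/30 + 1/19.3 = 0.151813 per khour.
P(min > 3.3) = e^(−0.151813·3.3) = e^(−0.50098) ≈ 0.606.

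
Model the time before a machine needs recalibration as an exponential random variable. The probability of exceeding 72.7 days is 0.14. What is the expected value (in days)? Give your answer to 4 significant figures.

36.98

e^(−λ·72.7) = 0.14 ⇒ λ = −ln(0.14)/72.7 = 0.0270442.
Mean = 1/λ = 36.9765 days.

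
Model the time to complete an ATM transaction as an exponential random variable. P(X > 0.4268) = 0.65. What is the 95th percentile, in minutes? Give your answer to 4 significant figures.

e^(−λ·0.4268) = 0.65 ⇒ λ = −ln(0.65)/0.4268 = 1.00933.
95th percentile: 1 − e^(−λt) = 0.95, t = −ln(0.05)/λ = 2.96803 minutes.

2.968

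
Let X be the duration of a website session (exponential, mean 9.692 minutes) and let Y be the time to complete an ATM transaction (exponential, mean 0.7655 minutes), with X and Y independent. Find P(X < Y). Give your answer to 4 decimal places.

0.0732

λ_1 = 1/9.692 = 0.103178, λ_2 = 1/0.7655 = 1.30634.
For independent exponentials, P(X < Y) = λ_1/(λ_1+λ_2) = 0.103178/1.40951 ≈ 0.0732.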